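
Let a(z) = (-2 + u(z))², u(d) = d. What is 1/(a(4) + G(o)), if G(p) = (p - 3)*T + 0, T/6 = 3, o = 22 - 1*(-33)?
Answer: 1/940 ≈ 0.0010638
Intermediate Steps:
o = 55 (o = 22 + 33 = 55)
a(z) = (-2 + z)²
T = 18 (T = 6*3 = 18)
G(p) = -54 + 18*p (G(p) = (p - 3)*18 + 0 = (-3 + p)*18 + 0 = (-54 + 18*p) + 0 = -54 + 18*p)
1/(a(4) + G(o)) = 1/((-2 + 4)² + (-54 + 18*55)) = 1/(2² + (-54 + 990)) = 1/(4 + 936) = 1/940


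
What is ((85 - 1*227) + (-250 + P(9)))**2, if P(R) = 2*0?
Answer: 153664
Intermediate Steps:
P(R) = 0
((85 - 1*227) + (-250 + P(9)))**2 = ((85 - 1*227) + (-250 + 0))**2 = ((85 - 227) - 250)**2 = (-142 - 250)**2 = (-392)**2 = 153664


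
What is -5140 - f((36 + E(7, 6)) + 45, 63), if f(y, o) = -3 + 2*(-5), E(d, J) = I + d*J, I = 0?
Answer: -5127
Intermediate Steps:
E(d, J) = J*d (E(d, J) = 0 + d*J = 0 + J*d = J*d)
f(y, o) = -13 (f(y, o) = -3 - 10 = -13)
-5140 - f((36 + E(7, 6)) + 45, 63) = -5140 - 1*(-13) = -5140 + 13 = -5127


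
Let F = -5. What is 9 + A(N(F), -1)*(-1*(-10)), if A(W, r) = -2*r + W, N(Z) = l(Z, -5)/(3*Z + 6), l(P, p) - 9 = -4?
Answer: 211/9 ≈ 23.444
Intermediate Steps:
l(P, p) = 5 (l(P, p) = 9 - 4 = 5)
N(Z) = 5/(6 + 3*Z) (N(Z) = 5/(3*Z + 6) = 5/(6 + 3*Z))
A(W, r) = W - 2*r
9 + A(N(F), -1)*(-1*(-10)) = 9 + (5/(3*(2 - 5)) - 2*(-1))*(-1*(-10)) = 9 + ((5/3)/(-3) + 2)*10 = 9 + ((5/3)*(-⅓) + 2)*10 = 9 + (-5/9 + 2)*10 = 9 + (13/9)*10 = 9 + 130/9 = 211/9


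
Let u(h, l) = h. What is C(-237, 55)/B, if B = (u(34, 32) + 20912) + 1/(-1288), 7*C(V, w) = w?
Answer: 10120/26978447 ≈ 0.00037511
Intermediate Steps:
C(V, w) = w/7
B = 26978447/1288 (B = (34 + 20912) + 1/(-1288) = 20946 - 1/1288 = 26978447/1288 ≈ 20946.)
C(-237, 55)/B = ((⅐)*55)/(26978447/1288) = (55/7)*(1288/26978447) = 10120/26978447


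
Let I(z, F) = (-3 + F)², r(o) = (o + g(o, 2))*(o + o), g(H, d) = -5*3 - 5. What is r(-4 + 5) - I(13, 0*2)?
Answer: -47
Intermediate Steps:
g(H, d) = -20 (g(H, d) = -15 - 5 = -20)
r(o) = 2*o*(-20 + o) (r(o) = (o - 20)*(o + o) = (-20 + o)*(2*o) = 2*o*(-20 + o))
r(-4 + 5) - I(13, 0*2) = 2*(-4 + 5)*(-20 + (-4 + 5)) - (-3 + 0*2)² = 2*1*(-20 + 1) - (-3 + 0)² = 2*1*(-19) - 1*(-3)² = -38 - 1*9 = -38 - 9 = -47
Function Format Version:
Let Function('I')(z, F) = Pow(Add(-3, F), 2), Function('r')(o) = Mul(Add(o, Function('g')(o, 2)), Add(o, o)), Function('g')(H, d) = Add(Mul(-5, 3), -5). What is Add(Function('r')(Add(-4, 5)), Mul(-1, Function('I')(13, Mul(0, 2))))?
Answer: -47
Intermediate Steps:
Function('g')(H, d) = -20 (Function('g')(H, d) = Add(-15, -5) = -20)
Function('r')(o) = Mul(2, o, Add(-20, o)) (Function('r')(o) = Mul(Add(o, -20), Add(o, o)) = Mul(Add(-20, o), Mul(2, o)) = Mul(2, o, Add(-20, o)))
Add(Function('r')(Add(-4, 5)), Mul(-1, Function('I')(13, Mul(0, 2)))) = Add(Mul(2, Add(-4, 5), Add(-20, Add(-4, 5))), Mul(-1, Pow(Add(-3, Mul(0, 2)), 2))) = Add(Mul(2, 1, Add(-20, 1)), Mul(-1, Pow(Add(-3, 0), 2))) = Add(Mul(2, 1, -19), Mul(-1, Pow(-3, 2))) = Add(-38, Mul(-1, 9)) = Add(-38, -9) = -47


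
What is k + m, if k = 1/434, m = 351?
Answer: 152335/434 ≈ 351.00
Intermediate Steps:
k = 1/434 ≈ 0.0023041
k + m = 1/434 + 351 = 152335/434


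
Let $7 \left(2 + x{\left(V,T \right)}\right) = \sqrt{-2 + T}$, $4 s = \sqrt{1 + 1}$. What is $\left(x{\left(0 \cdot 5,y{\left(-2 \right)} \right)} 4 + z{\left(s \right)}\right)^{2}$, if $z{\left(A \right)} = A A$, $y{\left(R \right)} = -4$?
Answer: $\frac{188337}{3136} - 9 i \sqrt{6} \approx 60.056 - 22.045 i$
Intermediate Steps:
$s = \frac{\sqrt{2}}{4}$ ($s = \frac{\sqrt{1 + 1}}{4} = \frac{\sqrt{2}}{4} \approx 0.35355$)
$x{\left(V,T \right)} = -2 + \frac{\sqrt{-2 + T}}{7}$
$z{\left(A \right)} = A^{2}$
$\left(x{\left(0 \cdot 5,y{\left(-2 \right)} \right)} 4 + z{\left(s \right)}\right)^{2} = \left(\left(-2 + \frac{\sqrt{-2 - 4}}{7}\right) 4 + \left(\frac{\sqrt{2}}{4}\right)^{2}\right)^{2} = \left(\left(-2 + \frac{\sqrt{-6}}{7}\right) 4 + \frac{1}{8}\right)^{2} = \left(\left(-2 + \frac{i \sqrt{6}}{7}\right) 4 + \frac{1}{8}\right)^{2} = \left(\left(-8 + \frac{4 i \sqrt{6}}{7}\right) + \frac{1}{8}\right)^{2} = \left(- \frac{63}{8} + \frac{4 i \sqrt{6}}{7}\right)^{2}$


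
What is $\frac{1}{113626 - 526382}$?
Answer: $- \frac{1}{412756} \approx -2.4227 \cdot 10^{-6}$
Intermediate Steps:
$\frac{1}{113626 - 526382} = \frac{1}{-412756} = - \frac{1}{412756}$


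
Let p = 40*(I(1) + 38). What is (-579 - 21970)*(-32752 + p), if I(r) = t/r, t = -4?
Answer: 707858208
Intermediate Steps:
I(r) = -4/r
p = 1360 (p = 40*(-4/1 + 38) = 40*(-4*1 + 38) = 40*(-4 + 38) = 40*34 = 1360)
(-579 - 21970)*(-32752 + p) = (-579 - 21970)*(-32752 + 1360) = -22549*(-31392) = 707858208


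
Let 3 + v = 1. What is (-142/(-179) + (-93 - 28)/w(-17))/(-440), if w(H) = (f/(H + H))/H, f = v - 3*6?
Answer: -6260871/787600 ≈ -7.9493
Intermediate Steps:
v = -2 (v = -3 + 1 = -2)
f = -20 (f = -2 - 3*6 = -2 - 18 = -20)
w(H) = -10/H**2 (w(H) = (-20/(H + H))/H = (-20/(2*H))/H = ((1/(2*H))*(-20))/H = (-10/H)/H = -10/H**2)
(-142/(-179) + (-93 - 28)/w(-17))/(-440) = (-142/(-179) + (-93 - 28)/((-10/(-17)**2)))/(-440) = (-142*(-1/179) - 121/((-10*1/289)))*(-1/440) = (142/179 - 121/(-10/289))*(-1/440) = (142/179 - 121*(-289/10))*(-1/440) = (142/179 + 34969/10)*(-1/440) = (6260871/1790)*(-1/440) = -6260871/787600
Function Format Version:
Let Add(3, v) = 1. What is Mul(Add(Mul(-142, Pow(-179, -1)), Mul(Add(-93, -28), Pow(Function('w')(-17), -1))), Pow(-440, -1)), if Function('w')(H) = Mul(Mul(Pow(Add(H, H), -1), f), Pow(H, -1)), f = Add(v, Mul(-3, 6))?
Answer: Rational(-6260871, 787600) ≈ -7.9493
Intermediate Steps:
v = -2 (v = Add(-3, 1) = -2)
f = -20 (f = Add(-2, Mul(-3, 6)) = Add(-2, -18) = -20)
Function('w')(H) = Mul(-10, Pow(H, -2)) (Function('w')(H) = Mul(Mul(Pow(Add(H, H), -1), -20), Pow(H, -1)) = Mul(Mul(Pow(Mul(2, H), -1), -20), Pow(H, -1)) = Mul(Mul(Mul(Rational(1, 2), Pow(H, -1)), -20), Pow(H, -1)) = Mul(Mul(-10, Pow(H, -1)), Pow(H, -1)) = Mul(-10, Pow(H, -2)))
Mul(Add(Mul(-142, Pow(-179, -1)), Mul(Add(-93, -28), Pow(Function('w')(-17), -1))), Pow(-440, -1)) = Mul(Add(Mul(-142, Pow(-179, -1)), Mul(Add(-93, -28), Pow(Mul(-10, Pow(-17, -2)), -1))), Pow(-440, -1)) = Mul(Add(Mul(-142, Rational(-1, 179)), Mul(-121, Pow(Mul(-10, Rational(1, 289)), -1))), Rational(-1, 440)) = Mul(Add(Rational(142, 179), Mul(-121, Pow(Rational(-10, 289), -1))), Rational(-1, 440)) = Mul(Add(Rational(142, 179), Mul(-121, Rational(-289, 10))), Rational(-1, 440)) = Mul(Add(Rational(142, 179), Rational(34969, 10)), Rational(-1, 440)) = Mul(Rational(6260871, 1790), Rational(-1, 440)) = Rational(-6260871, 787600)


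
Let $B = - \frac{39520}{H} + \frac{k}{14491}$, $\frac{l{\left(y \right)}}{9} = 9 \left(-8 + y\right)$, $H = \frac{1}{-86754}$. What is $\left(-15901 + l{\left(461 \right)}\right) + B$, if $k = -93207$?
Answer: $\frac{49682956700945}{14491} \approx 3.4285 \cdot 10^{9}$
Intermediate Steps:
$H = - \frac{1}{86754} \approx -1.1527 \cdot 10^{-5}$
$l{\left(y \right)} = -648 + 81 y$ ($l{\left(y \right)} = 9 \cdot 9 \left(-8 + y\right) = 9 \left(-72 + 9 y\right) = -648 + 81 y$)
$B = \frac{49682655404073}{14491}$ ($B = - \frac{39520}{- \frac{1}{86754}} - \frac{93207}{14491} = \left(-39520\right) \left(-86754\right) - \frac{93207}{14491} = 3428518080 - \frac{93207}{14491} = \frac{49682655404073}{14491} \approx 3.4285 \cdot 10^{9}$)
$\left(-15901 + l{\left(461 \right)}\right) + B = \left(-15901 + \left(-648 + 81 \cdot 461\right)\right) + \frac{49682655404073}{14491} = \left(-15901 + \left(-648 + 37341\right)\right) + \frac{49682655404073}{14491} = \left(-15901 + 36693\right) + \frac{49682655404073}{14491} = 20792 + \frac{49682655404073}{14491} = \frac{49682956700945}{14491}$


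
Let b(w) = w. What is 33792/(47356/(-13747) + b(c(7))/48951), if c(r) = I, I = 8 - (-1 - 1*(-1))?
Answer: -5684907545856/579503395 ≈ -9810.0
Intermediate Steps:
I = 8 (I = 8 - (-1 + 1) = 8 - 1*0 = 8 + 0 = 8)
c(r) = 8
33792/(47356/(-13747) + b(c(7))/48951) = 33792/(47356/(-13747) + 8/48951) = 33792/(47356*(-1/13747) + 8*(1/48951)) = 33792/(-47356/13747 + 8/48951) = 33792/(-2318013580/672929397) = 33792*(-672929397/2318013580) = -5684907545856/579503395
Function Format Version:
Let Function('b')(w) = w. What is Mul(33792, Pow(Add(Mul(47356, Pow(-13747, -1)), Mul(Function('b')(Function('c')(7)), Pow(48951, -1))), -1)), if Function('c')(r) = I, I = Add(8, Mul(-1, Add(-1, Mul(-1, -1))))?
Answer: Rational(-5684907545856, 579503395) ≈ -9810.0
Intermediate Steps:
I = 8 (I = Add(8, Mul(-1, Add(-1, 1))) = Add(8, Mul(-1, 0)) = Add(8, 0) = 8)
Function('c')(r) = 8
Mul(33792, Pow(Add(Mul(47356, Pow(-13747, -1)), Mul(Function('b')(Function('c')(7)), Pow(48951, -1))), -1)) = Mul(33792, Pow(Add(Mul(47356, Pow(-13747, -1)), Mul(8, Pow(48951, -1))), -1)) = Mul(33792, Pow(Add(Mul(47356, Rational(-1, 13747)), Mul(8, Rational(1, 48951))), -1)) = Mul(33792, Pow(Add(Rational(-47356, 13747), Rational(8, 48951)), -1)) = Mul(33792, Pow(Rational(-2318013580, 672929397), -1)) = Mul(33792, Rational(-672929397, 2318013580)) = Rational(-5684907545856, 579503395)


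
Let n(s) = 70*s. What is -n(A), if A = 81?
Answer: -5670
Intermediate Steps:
-n(A) = -70*81 = -1*5670 = -5670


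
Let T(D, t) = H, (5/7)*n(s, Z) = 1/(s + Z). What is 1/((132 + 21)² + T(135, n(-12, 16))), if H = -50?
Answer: 1/23359 ≈ 4.2810e-5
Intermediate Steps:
n(s, Z) = 7/(5*(Z + s)) (n(s, Z) = 7/(5*(s + Z)) = 7/(5*(Z + s)))
T(D, t) = -50
1/((132 + 21)² + T(135, n(-12, 16))) = 1/((132 + 21)² - 50) = 1/(153² - 50) = 1/(23409 - 50) = 1/23359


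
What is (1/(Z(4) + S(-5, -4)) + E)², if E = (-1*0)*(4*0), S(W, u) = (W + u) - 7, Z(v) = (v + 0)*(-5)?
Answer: 1/1296 ≈ 0.00077160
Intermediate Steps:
Z(v) = -5*v (Z(v) = v*(-5) = -5*v)
S(W, u) = -7 + W + u
E = 0 (E = 0*0 = 0)
(1/(Z(4) + S(-5, -4)) + E)² = (1/(-5*4 + (-7 - 5 - 4)) + 0)² = (1/(-20 - 16) + 0)² = (1/(-36) + 0)² = (-1/36 + 0)² = (-1/36)² = 1/1296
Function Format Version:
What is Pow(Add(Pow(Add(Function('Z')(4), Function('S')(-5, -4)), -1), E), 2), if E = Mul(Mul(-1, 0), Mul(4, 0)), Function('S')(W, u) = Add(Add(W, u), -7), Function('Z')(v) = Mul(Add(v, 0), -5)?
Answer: Rational(1, 1296) ≈ 0.00077160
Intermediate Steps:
Function('Z')(v) = Mul(-5, v) (Function('Z')(v) = Mul(v, -5) = Mul(-5, v))
Function('S')(W, u) = Add(-7, W, u)
E = 0 (E = Mul(0, 0) = 0)
Pow(Add(Pow(Add(Function('Z')(4), Function('S')(-5, -4)), -1), E), 2) = Pow(Add(Pow(Add(Mul(-5, 4), Add(-7, -5, -4)), -1), 0), 2) = Pow(Add(Pow(Add(-20, -16), -1), 0), 2) = Pow(Add(Pow(-36, -1), 0), 2) = Pow(Add(Rational(-1, 36), 0), 2) = Pow(Rational(-1, 36), 2) = Rational(1, 1296)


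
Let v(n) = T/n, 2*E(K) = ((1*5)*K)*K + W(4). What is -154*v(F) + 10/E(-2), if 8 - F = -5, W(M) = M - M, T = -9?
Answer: 1399/13 ≈ 107.62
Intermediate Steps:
W(M) = 0
E(K) = 5*K²/2 (E(K) = (((1*5)*K)*K + 0)/2 = ((5*K)*K + 0)/2 = (5*K² + 0)/2 = (5*K²)/2 = 5*K²/2)
F = 13 (F = 8 - 1*(-5) = 8 + 5 = 13)
v(n) = -9/n
-154*v(F) + 10/E(-2) = -(-1386)/13 + 10/(((5/2)*(-2)²)) = -(-1386)/13 + 10/(((5/2)*4)) = -154*(-9/13) + 10/10 = 1386/13 + 10*(⅒) = 1386/13 + 1 = 1399/13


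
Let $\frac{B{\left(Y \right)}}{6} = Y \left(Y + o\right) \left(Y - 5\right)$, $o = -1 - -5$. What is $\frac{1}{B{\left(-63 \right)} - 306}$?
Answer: $- \frac{1}{1516842} \approx -6.5926 \cdot 10^{-7}$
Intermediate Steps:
$o = 4$ ($o = -1 + 5 = 4$)
$B{\left(Y \right)} = 6 Y \left(-5 + Y\right) \left(4 + Y\right)$ ($B{\left(Y \right)} = 6 Y \left(Y + 4\right) \left(Y - 5\right) = 6 Y \left(4 + Y\right) \left(-5 + Y\right) = 6 Y \left(-5 + Y\right) \left(4 + Y\right)$)
$\frac{1}{B{\left(-63 \right)} - 306} = \frac{1}{6 \left(-63\right) \left(-20 + \left(-63\right)^{2} - -63\right) - 306} = \frac{1}{6 \left(-63\right) \left(-20 + 3969 + 63\right) - 306} = \frac{1}{6 \left(-63\right) 4012 - 306} = \frac{1}{-1516536 - 306} = \frac{1}{-1516842} = - \frac{1}{1516842}$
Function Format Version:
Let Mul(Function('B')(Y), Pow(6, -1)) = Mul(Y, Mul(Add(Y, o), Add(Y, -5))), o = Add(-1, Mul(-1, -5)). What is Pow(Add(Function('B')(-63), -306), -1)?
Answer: Rational(-1, 1516842) ≈ -6.5926e-7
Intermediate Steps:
o = 4 (o = Add(-1, 5) = 4)
Function('B')(Y) = Mul(6, Y, Add(-5, Y), Add(4, Y)) (Function('B')(Y) = Mul(6, Mul(Y, Mul(Add(Y, 4), Add(Y, -5)))) = Mul(6, Mul(Y, Mul(Add(4, Y), Add(-5, Y)))) = Mul(6, Mul(Y, Mul(Add(-5, Y), Add(4, Y)))) = Mul(6, Mul(Y, Add(-5, Y), Add(4, Y))) = Mul(6, Y, Add(-5, Y), Add(4, Y)))
Pow(Add(Function('B')(-63), -306), -1) = Pow(Add(Mul(6, -63, Add(-20, Pow(-63, 2), Mul(-1, -63))), -306), -1) = Pow(Add(Mul(6, -63, Add(-20, 3969, 63)), -306), -1) = Pow(Add(Mul(6, -63, 4012), -306), -1) = Pow(Add(-1516536, -306), -1) = Pow(-1516842, -1) = Rational(-1, 1516842)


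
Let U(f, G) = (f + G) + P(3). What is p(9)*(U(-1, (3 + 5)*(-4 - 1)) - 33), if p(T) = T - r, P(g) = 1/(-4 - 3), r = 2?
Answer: -519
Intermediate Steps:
P(g) = -⅐ (P(g) = 1/(-7) = -⅐)
p(T) = -2 + T (p(T) = T - 1*2 = T - 2 = -2 + T)
U(f, G) = -⅐ + G + f (U(f, G) = (f + G) - ⅐ = (G + f) - ⅐ = -⅐ + G + f)
p(9)*(U(-1, (3 + 5)*(-4 - 1)) - 33) = (-2 + 9)*((-⅐ + (3 + 5)*(-4 - 1) - 1) - 33) = 7*((-⅐ + 8*(-5) - 1) - 33) = 7*((-⅐ - 40 - 1) - 33) = 7*(-288/7 - 33) = 7*(-519/7) = -519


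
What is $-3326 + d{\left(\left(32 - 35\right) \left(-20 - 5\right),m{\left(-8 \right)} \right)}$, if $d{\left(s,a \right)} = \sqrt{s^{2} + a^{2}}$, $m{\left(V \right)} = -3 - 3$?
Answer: $-3326 + 3 \sqrt{629} \approx -3250.8$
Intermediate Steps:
$m{\left(V \right)} = -6$
$d{\left(s,a \right)} = \sqrt{a^{2} + s^{2}}$
$-3326 + d{\left(\left(32 - 35\right) \left(-20 - 5\right),m{\left(-8 \right)} \right)} = -3326 + \sqrt{\left(-6\right)^{2} + \left(\left(32 - 35\right) \left(-20 - 5\right)\right)^{2}} = -3326 + \sqrt{36 + \left(\left(-3\right) \left(-25\right)\right)^{2}} = -3326 + \sqrt{36 + 75^{2}} = -3326 + \sqrt{36 + 5625} = -3326 + \sqrt{5661} = -3326 + 3 \sqrt{629}$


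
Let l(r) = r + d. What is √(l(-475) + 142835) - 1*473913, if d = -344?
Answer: -473913 + 8*√2219 ≈ -4.7354e+5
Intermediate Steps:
l(r) = -344 + r (l(r) = r - 344 = -344 + r)
√(l(-475) + 142835) - 1*473913 = √((-344 - 475) + 142835) - 1*473913 = √(-819 + 142835) - 473913 = √142016 - 473913 = 8*√2219 - 473913 = -473913 + 8*√2219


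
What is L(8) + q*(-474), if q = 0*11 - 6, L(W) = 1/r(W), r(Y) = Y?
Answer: 22753/8 ≈ 2844.1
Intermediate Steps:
L(W) = 1/W
q = -6 (q = 0 - 6 = -6)
L(8) + q*(-474) = 1/8 - 6*(-474) = 1/8 + 2844 = 22753/8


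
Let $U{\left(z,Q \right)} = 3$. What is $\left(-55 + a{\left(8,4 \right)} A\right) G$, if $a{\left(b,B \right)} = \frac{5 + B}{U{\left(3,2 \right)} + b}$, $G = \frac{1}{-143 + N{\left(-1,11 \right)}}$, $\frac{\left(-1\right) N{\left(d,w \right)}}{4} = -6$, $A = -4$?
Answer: $\frac{641}{1309} \approx 0.48969$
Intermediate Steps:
$N{\left(d,w \right)} = 24$ ($N{\left(d,w \right)} = \left(-4\right) \left(-6\right) = 24$)
$G = - \frac{1}{119}$ ($G = \frac{1}{-143 + 24} = \frac{1}{-119} = - \frac{1}{119} \approx -0.0084034$)
$a{\left(b,B \right)} = \frac{5 + B}{3 + b}$
$\left(-55 + a{\left(8,4 \right)} A\right) G = \left(-55 + \frac{5 + 4}{3 + 8} \left(-4\right)\right) \left(- \frac{1}{119}\right) = \left(-55 + \frac{1}{11} \cdot 9 \left(-4\right)\right) \left(- \frac{1}{119}\right) = \left(-55 + \frac{9}{11} \left(-4\right)\right) \left(- \frac{1}{119}\right) = \left(-55 - \frac{36}{11}\right) \left(- \frac{1}{119}\right) = \left(- \frac{641}{11}\right) \left(- \frac{1}{119}\right) = \frac{641}{1309}$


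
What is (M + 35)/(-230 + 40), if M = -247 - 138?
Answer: 35/19 ≈ 1.8421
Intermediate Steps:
M = -385
(M + 35)/(-230 + 40) = (-385 + 35)/(-230 + 40) = -350/(-190) = -350*(-1/190) = 35/19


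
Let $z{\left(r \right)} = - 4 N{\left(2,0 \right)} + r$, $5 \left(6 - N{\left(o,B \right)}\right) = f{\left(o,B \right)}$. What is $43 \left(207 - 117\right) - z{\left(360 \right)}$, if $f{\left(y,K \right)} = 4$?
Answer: $\frac{17654}{5} \approx 3530.8$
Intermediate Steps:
$N{\left(o,B \right)} = \frac{26}{5}$ ($N{\left(o,B \right)} = 6 - \frac{4}{5} = \frac{26}{5}$)
$z{\left(r \right)} = - \frac{104}{5} + r$ ($z{\left(r \right)} = \left(-4\right) \frac{26}{5} + r = - \frac{104}{5} + r$)
$43 \left(207 - 117\right) - z{\left(360 \right)} = 43 \left(207 - 117\right) - \left(- \frac{104}{5} + 360\right) = 43 \cdot 90 - \frac{1696}{5} = 3870 - \frac{1696}{5} = \frac{17654}{5}$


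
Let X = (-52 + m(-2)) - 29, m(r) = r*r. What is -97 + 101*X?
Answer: -7874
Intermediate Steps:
m(r) = r**2
X = -77 (X = (-52 + (-2)**2) - 29 = (-52 + 4) - 29 = -48 - 29 = -77)
-97 + 101*X = -97 + 101*(-77) = -97 - 7777 = -7874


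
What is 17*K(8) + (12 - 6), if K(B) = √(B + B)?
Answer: 74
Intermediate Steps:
K(B) = √2*√B (K(B) = √(2*B) = √2*√B)
17*K(8) + (12 - 6) = 17*(√2*√8) + (12 - 6) = 17*(√2*(2*√2)) + 6 = 17*4 + 6 = 68 + 6 = 74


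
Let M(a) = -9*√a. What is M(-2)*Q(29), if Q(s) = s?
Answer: -261*I*√2 ≈ -369.11*I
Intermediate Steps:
M(-2)*Q(29) = -9*I*√2*29 = -261*I*√2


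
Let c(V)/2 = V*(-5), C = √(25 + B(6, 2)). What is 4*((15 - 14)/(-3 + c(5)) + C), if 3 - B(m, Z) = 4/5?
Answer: -4/53 + 8*√170/5 ≈ 20.786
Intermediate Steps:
B(m, Z) = 11/5 (B(m, Z) = 3 - 4/5 = 3 - 1*⅘ = 3 - ⅘ = 11/5)
C = 2*√170/5 (C = √(25 + 11/5) = √(136/5) = 2*√170/5 ≈ 5.2154)
c(V) = -10*V (c(V) = 2*(V*(-5)) = 2*(-5*V) = -10*V)
4*((15 - 14)/(-3 + c(5)) + C) = 4*((15 - 14)/(-3 - 10*5) + 2*√170/5) = 4*(1/(-3 - 50) + 2*√170/5) = 4*(1/(-53) + 2*√170/5) = 4*(1*(-1/53) + 2*√170/5) = 4*(-1/53 + 2*√170/5) = -4/53 + 8*√170/5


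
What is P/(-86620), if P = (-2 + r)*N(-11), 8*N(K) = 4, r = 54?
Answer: -13/43310 ≈ -0.00030016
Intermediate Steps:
N(K) = 1/2 (N(K) = (1/8)*4 = 1/2)
P = 26 (P = (-2 + 54)*(1/2) = 52*(1/2) = 26)
P/(-86620) = 26/(-86620) = 26*(-1/86620) = -13/43310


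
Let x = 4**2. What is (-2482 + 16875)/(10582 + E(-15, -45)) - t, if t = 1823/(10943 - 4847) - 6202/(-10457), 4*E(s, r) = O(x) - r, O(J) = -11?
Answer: 630414547349/1350201314832 ≈ 0.46690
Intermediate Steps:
x = 16
E(s, r) = -11/4 - r/4 (E(s, r) = (-11 - r)/4 = -11/4 - r/4)
t = 56870503/63745872 (t = 1823/6096 - 6202*(-1/10457) = 1823*(1/6096) + 6202/10457 = 1823/6096 + 6202/10457 = 56870503/63745872 ≈ 0.89214)
(-2482 + 16875)/(10582 + E(-15, -45)) - t = (-2482 + 16875)/(10582 + (-11/4 - 1/4*(-45))) - 1*56870503/63745872 = 14393/(10582 + (-11/4 + 45/4)) - 56870503/63745872 = 14393/(10582 + 17/2) - 56870503/63745872 = 14393/(21181/2) - 56870503/63745872 = 14393*(2/21181) - 56870503/63745872 = 28786/21181 - 56870503/63745872 = 630414547349/1350201314832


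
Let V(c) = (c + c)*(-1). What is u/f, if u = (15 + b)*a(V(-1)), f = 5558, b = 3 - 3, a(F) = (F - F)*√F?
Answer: 0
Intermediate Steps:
V(c) = -2*c (V(c) = (2*c)*(-1) = -2*c)
a(F) = 0 (a(F) = 0*√F = 0)
b = 0
u = 0 (u = (15 + 0)*0 = 15*0 = 0)
u/f = 0/5558 = 0*(1/5558) = 0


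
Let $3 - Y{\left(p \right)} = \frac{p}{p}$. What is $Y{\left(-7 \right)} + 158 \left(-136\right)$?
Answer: $-21486$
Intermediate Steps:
$Y{\left(p \right)} = 2$ ($Y{\left(p \right)} = 3 - \frac{p}{p} = 3 - 1 = 2$)
$Y{\left(-7 \right)} + 158 \left(-136\right) = 2 + 158 \left(-136\right) = 2 - 21488 = -21486$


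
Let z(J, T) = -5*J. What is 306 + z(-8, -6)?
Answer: 346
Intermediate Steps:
306 + z(-8, -6) = 306 - 5*(-8) = 306 + 40 = 346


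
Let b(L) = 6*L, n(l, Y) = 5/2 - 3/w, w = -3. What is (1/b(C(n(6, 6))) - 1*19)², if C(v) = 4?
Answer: 207025/576 ≈ 359.42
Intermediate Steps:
n(l, Y) = 7/2 (n(l, Y) = 5/2 - 3/(-3) = 5*(½) - 3*(-⅓) = 5/2 + 1 = 7/2)
(1/b(C(n(6, 6))) - 1*19)² = (1/(6*4) - 1*19)² = (1/24 - 19)² = (-455/24)² = 207025/576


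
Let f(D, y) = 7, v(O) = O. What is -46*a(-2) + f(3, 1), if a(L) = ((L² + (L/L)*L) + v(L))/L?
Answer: 7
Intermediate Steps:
a(L) = (L² + 2*L)/L (a(L) = ((L² + (L/L)*L) + L)/L = ((L² + 1*L) + L)/L = ((L² + L) + L)/L = ((L + L²) + L)/L = (L² + 2*L)/L)
-46*a(-2) + f(3, 1) = -46*(2 - 2) + 7 = -46*0 + 7 = 0 + 7 = 7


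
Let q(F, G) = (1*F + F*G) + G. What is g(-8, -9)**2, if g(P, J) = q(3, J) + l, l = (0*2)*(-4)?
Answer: 1089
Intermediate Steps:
l = 0 (l = 0*(-4) = 0)
q(F, G) = F + G + F*G (q(F, G) = (F + F*G) + G = F + G + F*G)
g(P, J) = 3 + 4*J (g(P, J) = (3 + J + 3*J) + 0 = (3 + 4*J) + 0 = 3 + 4*J)
g(-8, -9)**2 = (3 + 4*(-9))**2 = (3 - 36)**2 = (-33)**2 = 1089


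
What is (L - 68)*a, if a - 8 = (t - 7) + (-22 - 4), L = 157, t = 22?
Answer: -267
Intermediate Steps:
a = -3 (a = 8 + ((22 - 7) + (-22 - 4)) = 8 + (15 - 26) = 8 - 11 = -3)
(L - 68)*a = (157 - 68)*(-3) = 89*(-3) = -267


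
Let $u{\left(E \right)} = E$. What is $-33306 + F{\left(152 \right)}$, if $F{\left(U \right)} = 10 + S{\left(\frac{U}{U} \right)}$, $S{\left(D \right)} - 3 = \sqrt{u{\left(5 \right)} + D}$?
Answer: $-33293 + \sqrt{6} \approx -33291.0$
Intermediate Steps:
$S{\left(D \right)} = 3 + \sqrt{5 + D}$
$F{\left(U \right)} = 13 + \sqrt{6}$ ($F{\left(U \right)} = 10 + \left(3 + \sqrt{5 + \frac{U}{U}}\right) = 10 + \left(3 + \sqrt{5 + 1}\right) = 10 + \left(3 + \sqrt{6}\right) = 13 + \sqrt{6}$)
$-33306 + F{\left(152 \right)} = -33306 + \left(13 + \sqrt{6}\right) = -33293 + \sqrt{6}$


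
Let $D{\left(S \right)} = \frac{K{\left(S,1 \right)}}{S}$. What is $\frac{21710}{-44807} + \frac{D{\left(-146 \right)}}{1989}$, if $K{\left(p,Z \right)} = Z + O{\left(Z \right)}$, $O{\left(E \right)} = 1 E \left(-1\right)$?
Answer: $- \frac{21710}{44807} \approx -0.48452$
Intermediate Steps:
$O{\left(E \right)} = - E$ ($O{\left(E \right)} = E \left(-1\right) = - E$)
$K{\left(p,Z \right)} = 0$ ($K{\left(p,Z \right)} = Z - Z = 0$)
$D{\left(S \right)} = 0$ ($D{\left(S \right)} = \frac{0}{S} = 0$)
$\frac{21710}{-44807} + \frac{D{\left(-146 \right)}}{1989} = \frac{21710}{-44807} + \frac{0}{1989} = 21710 \left(- \frac{1}{44807}\right) + 0 \cdot \frac{1}{1989} = - \frac{21710}{44807} + 0 = - \frac{21710}{44807}$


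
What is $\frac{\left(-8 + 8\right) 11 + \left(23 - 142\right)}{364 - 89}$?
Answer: $- \frac{119}{275} \approx -0.43273$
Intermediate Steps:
$\frac{\left(-8 + 8\right) 11 + \left(23 - 142\right)}{364 - 89} = \frac{0 \cdot 11 + \left(23 - 142\right)}{275} = \left(0 - 119\right) \frac{1}{275} = \left(-119\right) \frac{1}{275} = - \frac{119}{275}$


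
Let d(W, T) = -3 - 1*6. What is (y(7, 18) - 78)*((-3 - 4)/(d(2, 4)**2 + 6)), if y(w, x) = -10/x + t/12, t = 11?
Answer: 19565/3132 ≈ 6.2468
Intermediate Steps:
d(W, T) = -9 (d(W, T) = -3 - 6 = -9)
y(w, x) = 11/12 - 10/x (y(w, x) = -10/x + 11/12 = 11/12 - 10/x)
(y(7, 18) - 78)*((-3 - 4)/(d(2, 4)**2 + 6)) = ((11/12 - 10/18) - 78)*((-3 - 4)/((-9)**2 + 6)) = ((11/12 - 10*1/18) - 78)*(-7/(81 + 6)) = ((11/12 - 5/9) - 78)*(-7/87) = (13/36 - 78)*(-7*1/87) = -2795/36*(-7/87) = 19565/3132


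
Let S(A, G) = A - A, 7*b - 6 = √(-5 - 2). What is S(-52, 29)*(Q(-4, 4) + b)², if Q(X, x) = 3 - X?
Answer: 0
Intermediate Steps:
b = 6/7 + I*√7/7 (b = 6/7 + √(-5 - 2)/7 = 6/7 + √(-7)/7 = 6/7 + (I*√7)/7 = 6/7 + I*√7/7 ≈ 0.85714 + 0.37796*I)
S(A, G) = 0
S(-52, 29)*(Q(-4, 4) + b)² = 0*((3 - 1*(-4)) + (6/7 + I*√7/7))² = 0*((3 + 4) + (6/7 + I*√7/7))² = 0*(7 + (6/7 + I*√7/7))² = 0*(55/7 + I*√7/7)² = 0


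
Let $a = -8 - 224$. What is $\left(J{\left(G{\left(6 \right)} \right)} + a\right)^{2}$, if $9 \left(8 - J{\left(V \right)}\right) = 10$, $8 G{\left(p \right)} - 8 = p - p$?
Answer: $\frac{4104676}{81} \approx 50675.0$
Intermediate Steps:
$G{\left(p \right)} = 1$ ($G{\left(p \right)} = 1 + \frac{p - p}{8} = 1 + \frac{1}{8} \cdot 0 = 1 + 0 = 1$)
$a = -232$ ($a = -8 - 224 = -232$)
$J{\left(V \right)} = \frac{62}{9}$ ($J{\left(V \right)} = 8 - \frac{10}{9} = \frac{62}{9}$)
$\left(J{\left(G{\left(6 \right)} \right)} + a\right)^{2} = \left(\frac{62}{9} - 232\right)^{2} = \left(- \frac{2026}{9}\right)^{2} = \frac{4104676}{81}$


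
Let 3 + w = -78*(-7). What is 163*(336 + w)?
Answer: 143277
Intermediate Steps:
w = 543 (w = -3 - 78*(-7) = -3 + 546 = 543)
163*(336 + w) = 163*(336 + 543) = 163*879 = 143277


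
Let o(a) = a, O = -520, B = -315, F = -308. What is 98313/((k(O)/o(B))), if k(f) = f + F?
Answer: 3440955/92 ≈ 37402.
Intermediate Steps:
k(f) = -308 + f (k(f) = f - 308 = -308 + f)
98313/((k(O)/o(B))) = 98313/(((-308 - 520)/(-315))) = 98313/((-828*(-1/315))) = 98313/(92/35) = 98313*(35/92) = 3440955/92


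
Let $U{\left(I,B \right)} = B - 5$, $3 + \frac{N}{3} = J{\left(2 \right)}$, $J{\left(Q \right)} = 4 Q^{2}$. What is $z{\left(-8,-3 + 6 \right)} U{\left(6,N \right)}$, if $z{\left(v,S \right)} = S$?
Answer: $102$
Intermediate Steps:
$N = 39$ ($N = -9 + 3 \cdot 4 \cdot 2^{2} = -9 + 3 \cdot 4 \cdot 4 = -9 + 3 \cdot 16 = -9 + 48 = 39$)
$U{\left(I,B \right)} = -5 + B$ ($U{\left(I,B \right)} = B - 5 = -5 + B$)
$z{\left(-8,-3 + 6 \right)} U{\left(6,N \right)} = \left(-3 + 6\right) \left(-5 + 39\right) = 3 \cdot 34 = 102$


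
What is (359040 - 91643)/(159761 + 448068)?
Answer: 267397/607829 ≈ 0.43992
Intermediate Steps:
(359040 - 91643)/(159761 + 448068) = 267397/607829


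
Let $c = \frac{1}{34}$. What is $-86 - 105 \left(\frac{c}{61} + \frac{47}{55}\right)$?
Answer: $- \frac{4010197}{22814} \approx -175.78$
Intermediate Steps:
$c = \frac{1}{34} \approx 0.029412$
$-86 - 105 \left(\frac{c}{61} + \frac{47}{55}\right) = -86 - 105 \left(\frac{1}{34 \cdot 61} + \frac{47}{55}\right) = -86 - 105 \left(\frac{1}{34} \cdot \frac{1}{61} + 47 \cdot \frac{1}{55}\right) = -86 - 105 \left(\frac{1}{2074} + \frac{47}{55}\right) = -86 - \frac{2048193}{22814} = - \frac{4010197}{22814}$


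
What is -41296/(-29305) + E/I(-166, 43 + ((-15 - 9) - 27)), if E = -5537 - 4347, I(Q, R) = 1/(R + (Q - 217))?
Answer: 113253433716/29305 ≈ 3.8646e+6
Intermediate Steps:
I(Q, R) = 1/(-217 + Q + R) (I(Q, R) = 1/(R + (-217 + Q)) = 1/(-217 + Q + R))
E = -9884
-41296/(-29305) + E/I(-166, 43 + ((-15 - 9) - 27)) = -41296/(-29305) - (-3360560 + 9884*((-15 - 9) - 27)) = -41296*(-1/29305) - (-3360560 + 9884*(-24 - 27)) = 41296/29305 - 9884/(1/(-217 - 166 + (43 - 51))) = 41296/29305 - 9884/(1/(-217 - 166 - 8)) = 41296/29305 - 9884/(1/(-391)) = 41296/29305 - 9884/(-1/391) = 41296/29305 - 9884*(-391) = 41296/29305 + 3864644 = 113253433716/29305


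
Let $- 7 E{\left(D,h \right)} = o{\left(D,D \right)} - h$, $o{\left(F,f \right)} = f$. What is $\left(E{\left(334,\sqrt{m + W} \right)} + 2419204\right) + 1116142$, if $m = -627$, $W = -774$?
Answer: $\frac{24747088}{7} + \frac{i \sqrt{1401}}{7} \approx 3.5353 \cdot 10^{6} + 5.3471 i$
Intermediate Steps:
$E{\left(D,h \right)} = - \frac{D}{7} + \frac{h}{7}$ ($E{\left(D,h \right)} = - \frac{D - h}{7} = - \frac{D}{7} + \frac{h}{7}$)
$\left(E{\left(334,\sqrt{m + W} \right)} + 2419204\right) + 1116142 = \left(\left(\left(- \frac{1}{7}\right) 334 + \frac{\sqrt{-627 - 774}}{7}\right) + 2419204\right) + 1116142 = \left(\left(- \frac{334}{7} + \frac{\sqrt{-1401}}{7}\right) + 2419204\right) + 1116142 = \left(\left(- \frac{334}{7} + \frac{i \sqrt{1401}}{7}\right) + 2419204\right) + 1116142 = \left(\frac{16934094}{7} + \frac{i \sqrt{1401}}{7}\right) + 1116142 = \frac{24747088}{7} + \frac{i \sqrt{1401}}{7}$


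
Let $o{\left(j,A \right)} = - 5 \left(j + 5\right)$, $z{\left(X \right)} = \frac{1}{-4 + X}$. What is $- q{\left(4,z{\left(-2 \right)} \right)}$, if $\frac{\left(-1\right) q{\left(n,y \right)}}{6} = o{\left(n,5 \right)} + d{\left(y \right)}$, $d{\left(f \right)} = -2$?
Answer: $-282$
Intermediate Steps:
$o{\left(j,A \right)} = -25 - 5 j$ ($o{\left(j,A \right)} = - 5 \left(5 + j\right) = -25 - 5 j$)
$q{\left(n,y \right)} = 162 + 30 n$ ($q{\left(n,y \right)} = - 6 \left(\left(-25 - 5 n\right) - 2\right) = - 6 \left(-27 - 5 n\right) = 162 + 30 n$)
$- q{\left(4,z{\left(-2 \right)} \right)} = - (162 + 30 \cdot 4) = - (162 + 120) = \left(-1\right) 282 = -282$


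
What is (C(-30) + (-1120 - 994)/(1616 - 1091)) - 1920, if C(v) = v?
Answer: -146552/75 ≈ -1954.0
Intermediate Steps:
(C(-30) + (-1120 - 994)/(1616 - 1091)) - 1920 = (-30 + (-1120 - 994)/(1616 - 1091)) - 1920 = (-30 - 2114/525) - 1920 = (-30 - 2114*1/525) - 1920 = (-30 - 302/75) - 1920 = -2552/75 - 1920 = -146552/75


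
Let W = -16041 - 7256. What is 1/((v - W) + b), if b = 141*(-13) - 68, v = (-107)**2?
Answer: 1/32845 ≈ 3.0446e-5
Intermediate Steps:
v = 11449
W = -23297
b = -1901 (b = -1833 - 68 = -1901)
1/((v - W) + b) = 1/((11449 - 1*(-23297)) - 1901) = 1/((11449 + 23297) - 1901) = 1/(34746 - 1901) = 1/32845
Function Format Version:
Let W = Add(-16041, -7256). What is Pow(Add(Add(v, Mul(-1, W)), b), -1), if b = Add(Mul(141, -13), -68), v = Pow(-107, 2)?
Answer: Rational(1, 32845) ≈ 3.0446e-5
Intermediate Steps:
v = 11449
W = -23297
b = -1901 (b = Add(-1833, -68) = -1901)
Pow(Add(Add(v, Mul(-1, W)), b), -1) = Pow(Add(Add(11449, Mul(-1, -23297)), -1901), -1) = Pow(Add(Add(11449, 23297), -1901), -1) = Pow(Add(34746, -1901), -1) = Pow(32845, -1) = Rational(1, 32845)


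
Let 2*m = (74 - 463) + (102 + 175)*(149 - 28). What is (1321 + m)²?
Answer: 319873225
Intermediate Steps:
m = 16564 (m = ((74 - 463) + (102 + 175)*(149 - 28))/2 = (-389 + 277*121)/2 = (-389 + 33517)/2 = (½)*33128 = 16564)
(1321 + m)² = (1321 + 16564)² = 17885² = 319873225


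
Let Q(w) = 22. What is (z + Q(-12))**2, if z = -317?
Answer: 87025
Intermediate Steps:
(z + Q(-12))**2 = (-317 + 22)**2 = (-295)**2 = 87025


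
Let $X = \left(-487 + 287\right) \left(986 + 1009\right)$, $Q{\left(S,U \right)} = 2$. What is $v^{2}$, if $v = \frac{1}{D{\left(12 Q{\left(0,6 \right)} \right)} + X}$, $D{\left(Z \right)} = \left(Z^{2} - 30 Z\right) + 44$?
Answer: $\frac{1}{159280810000} \approx 6.2782 \cdot 10^{-12}$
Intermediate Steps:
$X = -399000$ ($X = \left(-200\right) 1995 = -399000$)
$D{\left(Z \right)} = 44 + Z^{2} - 30 Z$
$v = - \frac{1}{399100}$ ($v = \frac{1}{\left(44 + \left(12 \cdot 2\right)^{2} - 30 \cdot 12 \cdot 2\right) - 399000} = \frac{1}{\left(44 + 24^{2} - 720\right) - 399000} = \frac{1}{\left(44 + 576 - 720\right) - 399000} = \frac{1}{-100 - 399000} = \frac{1}{-399100} = - \frac{1}{399100} \approx -2.5056 \cdot 10^{-6}$)
$v^{2} = \left(- \frac{1}{399100}\right)^{2} = \frac{1}{159280810000}$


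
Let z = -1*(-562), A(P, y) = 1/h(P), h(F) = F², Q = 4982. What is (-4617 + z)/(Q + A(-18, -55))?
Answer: -1313820/1614169 ≈ -0.81393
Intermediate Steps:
A(P, y) = P⁻² (A(P, y) = 1/(P²) = P⁻²)
z = 562
(-4617 + z)/(Q + A(-18, -55)) = (-4617 + 562)/(4982 + (-18)⁻²) = -4055/(4982 + 1/324) = -4055/1614169/324 = -4055*324/1614169 = -1313820/1614169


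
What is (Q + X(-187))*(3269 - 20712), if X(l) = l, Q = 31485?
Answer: -545931014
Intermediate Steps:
(Q + X(-187))*(3269 - 20712) = (31485 - 187)*(3269 - 20712) = 31298*(-17443) = -545931014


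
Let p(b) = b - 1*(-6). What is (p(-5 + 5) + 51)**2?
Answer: 3249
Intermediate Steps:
p(b) = 6 + b (p(b) = b + 6 = 6 + b)
(p(-5 + 5) + 51)**2 = ((6 + (-5 + 5)) + 51)**2 = ((6 + 0) + 51)**2 = (6 + 51)**2 = 57**2 = 3249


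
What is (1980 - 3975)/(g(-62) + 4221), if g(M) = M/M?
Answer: -1995/4222 ≈ -0.47252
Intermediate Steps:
g(M) = 1
(1980 - 3975)/(g(-62) + 4221) = (1980 - 3975)/(1 + 4221) = -1995/4222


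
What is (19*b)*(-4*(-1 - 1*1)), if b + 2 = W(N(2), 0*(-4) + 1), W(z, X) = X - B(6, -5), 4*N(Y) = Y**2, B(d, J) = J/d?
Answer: -76/3 ≈ -25.333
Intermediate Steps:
N(Y) = Y**2/4
W(z, X) = 5/6 + X (W(z, X) = X - (-5)/6 = X - 1*(-5/6) = X + 5/6 = 5/6 + X)
b = -1/6 (b = -2 + (5/6 + (0*(-4) + 1)) = -2 + (5/6 + (0 + 1)) = -2 + (5/6 + 1) = -2 + 11/6 = -1/6 ≈ -0.16667)
(19*b)*(-4*(-1 - 1*1)) = (19*(-1/6))*(-4*(-1 - 1*1)) = -(-38)*(-1 - 1)/3 = -(-38)*(-2)/3 = -19/6*8 = -76/3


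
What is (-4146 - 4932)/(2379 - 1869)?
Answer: -89/5 ≈ -17.800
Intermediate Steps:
(-4146 - 4932)/(2379 - 1869) = -9078/510 = -9078*1/510 = -89/5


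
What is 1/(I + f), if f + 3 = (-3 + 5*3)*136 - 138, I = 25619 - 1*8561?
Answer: 1/18549 ≈ 5.3911e-5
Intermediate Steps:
I = 17058 (I = 25619 - 8561 = 17058)
f = 1491 (f = -3 + ((-3 + 5*3)*136 - 138) = -3 + ((-3 + 15)*136 - 138) = -3 + (12*136 - 138) = -3 + (1632 - 138) = -3 + 1494 = 1491)
1/(I + f) = 1/(17058 + 1491) = 1/18549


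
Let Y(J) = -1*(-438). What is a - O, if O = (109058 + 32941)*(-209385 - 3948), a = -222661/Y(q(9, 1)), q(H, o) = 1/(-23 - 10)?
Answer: 13268365605485/438 ≈ 3.0293e+10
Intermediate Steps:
q(H, o) = -1/33 (q(H, o) = 1/(-33) = -1/33)
Y(J) = 438
a = -222661/438 ≈ -508.36
O = -30293072667 (O = 141999*(-213333) = -30293072667)
a - O = -222661/438 - 1*(-30293072667) = -222661/438 + 30293072667 = 13268365605485/438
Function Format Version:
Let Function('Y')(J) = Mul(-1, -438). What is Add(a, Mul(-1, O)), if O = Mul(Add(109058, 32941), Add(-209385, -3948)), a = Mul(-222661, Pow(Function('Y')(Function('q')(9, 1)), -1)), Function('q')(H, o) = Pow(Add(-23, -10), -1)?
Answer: Rational(13268365605485, 438) ≈ 3.0293e+10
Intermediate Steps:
Function('q')(H, o) = Rational(-1, 33) (Function('q')(H, o) = Pow(-33, -1) = Rational(-1, 33))
Function('Y')(J) = 438
a = Rational(-222661, 438) (a = Mul(-222661, Pow(438, -1)) = Mul(-222661, Rational(1, 438)) = Rational(-222661, 438) ≈ -508.36)
O = -30293072667 (O = Mul(141999, -213333) = -30293072667)
Add(a, Mul(-1, O)) = Add(Rational(-222661, 438), Mul(-1, -30293072667)) = Add(Rational(-222661, 438), 30293072667) = Rational(13268365605485, 438)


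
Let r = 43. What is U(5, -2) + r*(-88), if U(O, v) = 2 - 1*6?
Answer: -3788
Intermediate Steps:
U(O, v) = -4 (U(O, v) = 2 - 6 = -4)
U(5, -2) + r*(-88) = -4 + 43*(-88) = -4 - 3784 = -3788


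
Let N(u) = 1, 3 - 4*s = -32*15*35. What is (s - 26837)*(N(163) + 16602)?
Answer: -1503318635/4 ≈ -3.7583e+8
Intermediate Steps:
s = 16803/4 (s = 3/4 - (-32*15)*35/4 = 3/4 - (-120)*35 = 3/4 - 1/4*(-16800) = 3/4 + 4200 = 16803/4 ≈ 4200.8)
(s - 26837)*(N(163) + 16602) = (16803/4 - 26837)*(1 + 16602) = -90545/4*16603 = -1503318635/4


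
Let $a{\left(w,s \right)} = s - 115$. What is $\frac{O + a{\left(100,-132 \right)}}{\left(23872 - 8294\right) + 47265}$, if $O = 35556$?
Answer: $\frac{35309}{62843} \approx 0.56186$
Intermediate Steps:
$a{\left(w,s \right)} = -115 + s$
$\frac{O + a{\left(100,-132 \right)}}{\left(23872 - 8294\right) + 47265} = \frac{35556 - 247}{\left(23872 - 8294\right) + 47265} = \frac{35556 - 247}{15578 + 47265} = \frac{35309}{62843}$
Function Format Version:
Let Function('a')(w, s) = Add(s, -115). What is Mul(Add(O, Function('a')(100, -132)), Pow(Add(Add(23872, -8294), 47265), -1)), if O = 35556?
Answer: Rational(35309, 62843) ≈ 0.56186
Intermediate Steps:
Function('a')(w, s) = Add(-115, s)
Mul(Add(O, Function('a')(100, -132)), Pow(Add(Add(23872, -8294), 47265), -1)) = Mul(Add(35556, Add(-115, -132)), Pow(Add(Add(23872, -8294), 47265), -1)) = Mul(Add(35556, -247), Pow(Add(15578, 47265), -1)) = Mul(35309, Pow(62843, -1)) = Mul(35309, Rational(1, 62843)) = Rational(35309, 62843)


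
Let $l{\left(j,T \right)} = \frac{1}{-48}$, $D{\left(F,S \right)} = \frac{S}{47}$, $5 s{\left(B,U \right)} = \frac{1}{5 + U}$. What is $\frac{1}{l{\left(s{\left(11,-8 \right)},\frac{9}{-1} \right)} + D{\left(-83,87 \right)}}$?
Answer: $\frac{2256}{4129} \approx 0.54638$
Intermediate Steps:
$s{\left(B,U \right)} = \frac{1}{5 \left(5 + U\right)}$
$D{\left(F,S \right)} = \frac{S}{47}$ ($D{\left(F,S \right)} = S \frac{1}{47} = \frac{S}{47}$)
$l{\left(j,T \right)} = - \frac{1}{48}$
$\frac{1}{l{\left(s{\left(11,-8 \right)},\frac{9}{-1} \right)} + D{\left(-83,87 \right)}} = \frac{1}{- \frac{1}{48} + \frac{1}{47} \cdot 87} = \frac{1}{- \frac{1}{48} + \frac{87}{47}} = \frac{1}{\frac{4129}{2256}} = \frac{2256}{4129}$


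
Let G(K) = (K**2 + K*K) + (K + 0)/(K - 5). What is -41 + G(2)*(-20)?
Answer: -563/3 ≈ -187.67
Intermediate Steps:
G(K) = 2*K**2 + K/(-5 + K) (G(K) = (K**2 + K**2) + K/(-5 + K) = 2*K**2 + K/(-5 + K))
-41 + G(2)*(-20) = -41 + (2*(1 - 10*2 + 2*2**2)/(-5 + 2))*(-20) = -41 + (2*(1 - 20 + 2*4)/(-3))*(-20) = -41 + (2*(-1/3)*(1 - 20 + 8))*(-20) = -41 + (2*(-1/3)*(-11))*(-20) = -41 + (22/3)*(-20) = -41 - 440/3 = -563/3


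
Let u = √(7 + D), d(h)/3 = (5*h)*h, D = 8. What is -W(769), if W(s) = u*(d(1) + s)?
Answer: -784*√15 ≈ -3036.4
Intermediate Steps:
d(h) = 15*h² (d(h) = 3*((5*h)*h) = 3*(5*h²) = 15*h²)
u = √15 (u = √(7 + 8) = √15 ≈ 3.8730)
W(s) = √15*(15 + s) (W(s) = √15*(15*1² + s) = √15*(15*1 + s) = √15*(15 + s))
-W(769) = -√15*(15 + 769) = -√15*784 = -784*√15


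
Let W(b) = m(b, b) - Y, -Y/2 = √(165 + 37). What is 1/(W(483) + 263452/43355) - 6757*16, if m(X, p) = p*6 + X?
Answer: -2331158138757034782703/21562436594675649 - 3759312050*√202/21562436594675649 ≈ -1.0811e+5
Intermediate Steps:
m(X, p) = X + 6*p (m(X, p) = 6*p + X = X + 6*p)
Y = -2*√202 (Y = -2*√(165 + 37) = -2*√202 ≈ -28.425)
W(b) = 2*√202 + 7*b (W(b) = (b + 6*b) - (-2)*√202 = 7*b + 2*√202 = 2*√202 + 7*b)
1/(W(483) + 263452/43355) - 6757*16 = 1/((2*√202 + 7*483) + 263452/43355) - 6757*16 = 1/((2*√202 + 3381) + 263452*(1/43355)) - 108112 = 1/((3381 + 2*√202) + 263452/43355) - 108112 = 1/(146846707/43355 + 2*√202) - 108112 = -108112 + 1/(146846707/43355 + 2*√202)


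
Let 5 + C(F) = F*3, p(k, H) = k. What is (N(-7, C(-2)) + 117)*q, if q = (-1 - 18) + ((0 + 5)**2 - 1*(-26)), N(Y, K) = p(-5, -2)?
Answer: 3584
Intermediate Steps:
C(F) = -5 + 3*F (C(F) = -5 + F*3 = -5 + 3*F)
N(Y, K) = -5
q = 32 (q = -19 + (5**2 + 26) = -19 + (25 + 26) = -19 + 51 = 32)
(N(-7, C(-2)) + 117)*q = (-5 + 117)*32 = 112*32 = 3584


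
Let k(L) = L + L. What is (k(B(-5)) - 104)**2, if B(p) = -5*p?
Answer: 2916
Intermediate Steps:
k(L) = 2*L
(k(B(-5)) - 104)**2 = (2*(-5*(-5)) - 104)**2 = (2*25 - 104)**2 = (50 - 104)**2 = (-54)**2 = 2916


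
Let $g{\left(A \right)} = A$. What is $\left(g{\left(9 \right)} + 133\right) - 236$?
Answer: $-94$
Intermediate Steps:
$\left(g{\left(9 \right)} + 133\right) - 236 = \left(9 + 133\right) - 236 = 142 - 236 = -94$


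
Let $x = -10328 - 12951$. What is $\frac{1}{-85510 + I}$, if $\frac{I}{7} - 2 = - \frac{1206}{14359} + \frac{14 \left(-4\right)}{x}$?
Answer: $- \frac{334263161}{28578354105446} \approx -1.1696 \cdot 10^{-5}$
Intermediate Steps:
$x = -23279$ ($x = -10328 - 12951 = -23279$)
$I = \frac{4488791664}{334263161}$ ($I = 14 + 7 \left(- \frac{1206}{14359} + \frac{14 \left(-4\right)}{-23279}\right) = 14 + 7 \left(\left(-1206\right) \frac{1}{14359} - - \frac{56}{23279}\right) = 14 + 7 \left(- \frac{1206}{14359} + \frac{56}{23279}\right) = 14 + 7 \left(- \frac{27270370}{334263161}\right) = 14 - \frac{190892590}{334263161} = \frac{4488791664}{334263161} \approx 13.429$)
$\frac{1}{-85510 + I} = \frac{1}{-85510 + \frac{4488791664}{334263161}} = \frac{1}{- \frac{28578354105446}{334263161}} = - \frac{334263161}{28578354105446}$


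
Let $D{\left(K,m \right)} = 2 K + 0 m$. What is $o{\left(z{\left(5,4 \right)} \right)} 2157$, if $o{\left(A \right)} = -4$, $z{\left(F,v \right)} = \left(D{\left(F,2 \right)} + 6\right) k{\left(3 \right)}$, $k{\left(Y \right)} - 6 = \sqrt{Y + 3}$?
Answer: $-8628$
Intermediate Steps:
$D{\left(K,m \right)} = 2 K$ ($D{\left(K,m \right)} = 2 K + 0 = 2 K$)
$k{\left(Y \right)} = 6 + \sqrt{3 + Y}$ ($k{\left(Y \right)} = 6 + \sqrt{Y + 3} = 6 + \sqrt{3 + Y}$)
$z{\left(F,v \right)} = \left(6 + \sqrt{6}\right) \left(6 + 2 F\right)$ ($z{\left(F,v \right)} = \left(2 F + 6\right) \left(6 + \sqrt{3 + 3}\right) = \left(6 + 2 F\right) \left(6 + \sqrt{6}\right) = \left(6 + \sqrt{6}\right) \left(6 + 2 F\right)$)
$o{\left(z{\left(5,4 \right)} \right)} 2157 = \left(-4\right) 2157 = -8628$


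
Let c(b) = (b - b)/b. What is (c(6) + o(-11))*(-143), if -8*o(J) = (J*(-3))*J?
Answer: -51909/8 ≈ -6488.6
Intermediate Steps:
o(J) = 3*J²/8 (o(J) = -J*(-3)*J/8 = -(-3*J)*J/8 = -(-3)*J²/8 = 3*J²/8)
c(b) = 0 (c(b) = 0/b = 0)
(c(6) + o(-11))*(-143) = (0 + (3/8)*(-11)²)*(-143) = (0 + (3/8)*121)*(-143) = (0 + 363/8)*(-143) = (363/8)*(-143) = -51909/8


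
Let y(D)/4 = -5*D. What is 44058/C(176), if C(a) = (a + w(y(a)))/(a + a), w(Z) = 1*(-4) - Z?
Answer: 3877104/923 ≈ 4200.5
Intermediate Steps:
y(D) = -20*D (y(D) = 4*(-5*D) = -20*D)
w(Z) = -4 - Z
C(a) = (-4 + 21*a)/(2*a) (C(a) = (a + (-4 - (-20)*a))/(a + a) = (a + (-4 + 20*a))/((2*a)) = (-4 + 21*a)*(1/(2*a)) = (-4 + 21*a)/(2*a))
44058/C(176) = 44058/(21/2 - 2/176) = 44058/(21/2 - 2*1/176) = 44058/(21/2 - 1/88) = 44058/(923/88) = 44058*(88/923) = 3877104/923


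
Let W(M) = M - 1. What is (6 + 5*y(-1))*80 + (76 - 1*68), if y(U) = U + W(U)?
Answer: -712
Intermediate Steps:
W(M) = -1 + M
y(U) = -1 + 2*U (y(U) = U + (-1 + U) = -1 + 2*U)
(6 + 5*y(-1))*80 + (76 - 1*68) = (6 + 5*(-1 + 2*(-1)))*80 + (76 - 1*68) = (6 + 5*(-1 - 2))*80 + (76 - 68) = (6 + 5*(-3))*80 + 8 = (6 - 15)*80 + 8 = -9*80 + 8 = -720 + 8 = -712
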